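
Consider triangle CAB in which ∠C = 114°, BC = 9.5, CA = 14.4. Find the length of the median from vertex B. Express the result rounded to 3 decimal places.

m_B ≈ 14.062

By the law of cosines, AB² = BC² + CA² − 2·BC·CA·cos C = 408.89, so AB ≈ 20.221.
Median from B: ½√(2·AB² + 2·BC² − CA²) ≈ 14.062.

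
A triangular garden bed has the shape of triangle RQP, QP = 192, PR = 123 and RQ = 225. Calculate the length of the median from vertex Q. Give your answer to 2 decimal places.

Median from Q: ½√(2·RQ² + 2·QP² − PR²) ≈ 199.91.

199.91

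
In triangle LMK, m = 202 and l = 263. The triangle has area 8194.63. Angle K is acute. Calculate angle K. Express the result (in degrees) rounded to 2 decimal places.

17.97

From area = ½·l·m·sin K, we get sin K = 2·area/(l·m) ≈ 0.30850.
Taking the acute solution, ∠K ≈ 17.97°.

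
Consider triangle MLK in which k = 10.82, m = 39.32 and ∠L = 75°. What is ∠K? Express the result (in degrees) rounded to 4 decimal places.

By the law of cosines, l² = k² + m² − 2·k·m·cos L = 1442.9, so l ≈ 37.986.
Law of cosines again: cos K = (m² + l² − k²)/(2·m·l) ≈ 0.96140, so ∠K ≈ 15.97°.

15.9703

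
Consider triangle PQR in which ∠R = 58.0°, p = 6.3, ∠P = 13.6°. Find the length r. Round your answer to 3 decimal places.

The third angle is ∠Q = 180° − ∠R − ∠P = 108.40°.
Law of sines: r = p·sin R/sin P ≈ 22.721.

22.721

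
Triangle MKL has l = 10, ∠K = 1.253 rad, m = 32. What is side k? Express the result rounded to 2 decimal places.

30.40

By the law of cosines, k² = l² + m² − 2·l·m·cos K = 924.02, so k ≈ 30.398.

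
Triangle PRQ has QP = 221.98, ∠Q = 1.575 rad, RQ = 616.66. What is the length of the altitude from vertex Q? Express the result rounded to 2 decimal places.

h_Q ≈ 208.58

By the law of cosines, PR² = RQ² + QP² − 2·RQ·QP·cos Q = 4.307e+05, so PR ≈ 656.27.
Area = ½·RQ·QP·sin Q ≈ 68442.
The altitude from Q has length 2·area/PR ≈ 208.58.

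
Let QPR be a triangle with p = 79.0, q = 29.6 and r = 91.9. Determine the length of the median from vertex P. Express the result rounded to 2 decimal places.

55.68

Median from P: ½√(2·r² + 2·q² − p²) ≈ 55.683.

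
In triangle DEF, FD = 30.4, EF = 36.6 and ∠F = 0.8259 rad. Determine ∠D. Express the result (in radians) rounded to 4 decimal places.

∠D ≈ 1.3660 rad

By the law of cosines, DE² = EF² + FD² − 2·EF·FD·cos F = 755.21, so DE ≈ 27.481.
Law of cosines again: cos D = (FD² + DE² − EF²)/(2·FD·DE) ≈ 0.20338, so ∠D ≈ 1.3660 rad.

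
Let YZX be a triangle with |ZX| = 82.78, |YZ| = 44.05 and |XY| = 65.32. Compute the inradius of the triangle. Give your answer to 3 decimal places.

r ≈ 14.880

Semiperimeter s = (82.78 + 65.32 + 44.05)/2 = 96.075.
Heron's formula: area = √(96.075·13.295·30.755·52.025) ≈ 1429.6.
Inradius = area/s = 1429.6/96.075 ≈ 14.88.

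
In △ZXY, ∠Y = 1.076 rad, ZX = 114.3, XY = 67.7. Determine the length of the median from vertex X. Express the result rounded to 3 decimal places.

m_X ≈ 67.963

Law of sines: sin Z = XY·sin Y/ZX ≈ 0.52126.
Since ZX ≥ XY, only the acute value applies: ∠Z ≈ 0.548 rad.
Then ∠X = π − ∠Y − ∠Z ≈ 1.517 rad.
Law of sines gives YZ = ZX·sin X/sin Y ≈ 129.69.
Median from X: ½√(2·ZX² + 2·XY² − YZ²) ≈ 67.963.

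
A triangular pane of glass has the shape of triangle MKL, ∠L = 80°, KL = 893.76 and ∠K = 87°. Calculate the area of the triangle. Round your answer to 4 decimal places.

The third angle is ∠M = 180° − ∠K − ∠L = 13.00°.
Law of sines: LM = KL·sin K/sin M ≈ 3967.7.
Law of sines: MK = KL·sin L/sin M ≈ 3912.8.
Area = ½·KL·LM·sin L ≈ 1.7461e+06.

area ≈ 1746142.4263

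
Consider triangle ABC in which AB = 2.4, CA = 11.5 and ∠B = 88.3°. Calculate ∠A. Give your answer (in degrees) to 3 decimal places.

79.659

Law of sines: sin C = AB·sin B/CA ≈ 0.20860.
Since CA ≥ AB, only the acute value applies: ∠C ≈ 12.04°.
Then ∠A = 180° − ∠B − ∠C ≈ 79.66°.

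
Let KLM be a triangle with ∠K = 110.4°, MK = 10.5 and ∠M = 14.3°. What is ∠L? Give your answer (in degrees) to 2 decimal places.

∠L ≈ 55.30°

The third angle is ∠L = 180° − ∠M − ∠K = 55.30°.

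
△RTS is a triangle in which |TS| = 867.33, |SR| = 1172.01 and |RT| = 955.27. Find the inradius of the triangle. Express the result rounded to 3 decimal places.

r ≈ 272.370

Semiperimeter s = (867.33 + 1172 + 955.27)/2 = 1497.3.
Heron's formula: area = √(1497.3·629.98·325.3·542.04) ≈ 4.0782e+05.
Inradius = area/s = 4.0782e+05/1497.3 ≈ 272.37.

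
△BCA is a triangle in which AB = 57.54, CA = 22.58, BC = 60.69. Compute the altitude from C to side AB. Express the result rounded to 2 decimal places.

Semiperimeter s = (22.58 + 57.54 + 60.69)/2 = 70.405.
Heron's formula: area = √(70.405·47.825·12.865·9.715) ≈ 648.72.
The altitude from C has length 2·area/AB ≈ 22.548.

22.55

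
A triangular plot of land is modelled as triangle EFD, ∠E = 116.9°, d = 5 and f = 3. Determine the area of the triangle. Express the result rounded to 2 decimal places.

Area = ½·f·d·sin E ≈ 6.6885.

area ≈ 6.69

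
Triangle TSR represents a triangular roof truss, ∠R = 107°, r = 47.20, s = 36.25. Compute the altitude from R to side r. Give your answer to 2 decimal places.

Law of sines: sin S = s·sin R/r ≈ 0.73445.
Since r ≥ s, only the acute value applies: ∠S ≈ 47.26°.
Then ∠T = 180° − ∠R − ∠S ≈ 25.74°.
Law of sines gives t = r·sin T/sin R ≈ 21.434.
Area = ½·r·s·sin T ≈ 371.52.
The altitude from R has length 2·area/r ≈ 15.742.

h_R ≈ 15.74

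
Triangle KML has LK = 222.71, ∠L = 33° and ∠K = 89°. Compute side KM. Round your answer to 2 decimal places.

The third angle is ∠M = 180° − ∠L − ∠K = 58.00°.
Law of sines: KM = LK·sin L/sin M ≈ 143.03.

143.03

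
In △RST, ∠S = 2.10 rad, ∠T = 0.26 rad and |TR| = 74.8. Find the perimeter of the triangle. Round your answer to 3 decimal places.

158.116

The third angle is ∠R = π − ∠S − ∠T = 0.782 rad.
Law of sines: |ST| = |TR|·sin R/sin S ≈ 61.04.
Law of sines: |RS| = |TR|·sin T/sin S ≈ 22.277.
Semiperimeter s = (61.04+74.8+22.277)/2 = 79.058.
Perimeter = 61.04 + 74.8 + 22.277 = 158.12.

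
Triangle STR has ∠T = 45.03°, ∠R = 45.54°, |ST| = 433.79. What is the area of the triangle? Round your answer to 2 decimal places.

area ≈ 93256.71

The third angle is ∠S = 180° − ∠T − ∠R = 89.43°.
Law of sines: |TR| = |ST|·sin S/sin R ≈ 607.74.
Law of sines: |RS| = |ST|·sin T/sin R ≈ 429.98.
Area = ½·|ST|·|TR|·sin T ≈ 93257.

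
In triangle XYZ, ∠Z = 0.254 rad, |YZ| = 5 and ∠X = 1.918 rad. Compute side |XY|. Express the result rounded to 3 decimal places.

The third angle is ∠Y = π − ∠Z − ∠X = 0.970 rad.
Law of sines: |XY| = |YZ|·sin Z/sin X ≈ 1.3361.

1.336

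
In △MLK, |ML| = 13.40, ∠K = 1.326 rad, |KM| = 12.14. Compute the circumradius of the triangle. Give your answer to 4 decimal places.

Law of sines: sin L = |KM|·sin K/|ML| ≈ 0.87896.
Since |ML| ≥ |KM|, only the acute value applies: ∠L ≈ 1.074 rad.
Then ∠M = π − ∠K − ∠L ≈ 0.742 rad.
Law of sines gives |LK| = |ML|·sin M/sin K ≈ 9.3326.
Circumradius = |ML|/(2 sin K) ≈ 6.9059.

6.9059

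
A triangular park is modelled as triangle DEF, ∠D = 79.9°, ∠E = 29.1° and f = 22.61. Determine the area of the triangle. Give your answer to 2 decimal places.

The third angle is ∠F = 180° − ∠D − ∠E = 71.00°.
Law of sines: d = f·sin D/sin F ≈ 23.542.
Law of sines: e = f·sin E/sin F ≈ 11.63.
Area = ½·f·d·sin E ≈ 129.44.

area ≈ 129.44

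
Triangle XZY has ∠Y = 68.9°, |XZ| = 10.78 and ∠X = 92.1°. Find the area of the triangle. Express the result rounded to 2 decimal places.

The third angle is ∠Z = 180° − ∠Y − ∠X = 19.00°.
Law of sines: |ZY| = |XZ|·sin X/sin Y ≈ 11.547.
Law of sines: |YX| = |XZ|·sin Z/sin Y ≈ 3.7618.
Area = ½·|XZ|·|ZY|·sin Z ≈ 20.263.

area ≈ 20.26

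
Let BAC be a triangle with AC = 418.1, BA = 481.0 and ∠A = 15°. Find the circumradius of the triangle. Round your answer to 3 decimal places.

By the law of cosines, CB² = BA² + AC² − 2·BA·AC·cos A = 17661, so CB ≈ 132.9.
Area = ½·BA·AC·sin A ≈ 26025.
Circumradius = CB/(2 sin A) ≈ 256.74.

R ≈ 256.736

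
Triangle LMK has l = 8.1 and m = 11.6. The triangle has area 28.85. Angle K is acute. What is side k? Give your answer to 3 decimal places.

7.201

From area = ½·l·m·sin K, we get sin K = 2·area/(l·m) ≈ 0.61409.
Taking the acute solution, ∠K ≈ 0.6612 rad.
Law of cosines then gives k ≈ 7.2012.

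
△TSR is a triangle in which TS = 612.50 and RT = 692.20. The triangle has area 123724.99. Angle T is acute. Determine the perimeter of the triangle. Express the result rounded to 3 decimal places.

From area = ½·RT·TS·sin T, we get sin T = 2·area/(RT·TS) ≈ 0.58365.
Taking the acute solution, ∠T ≈ 35.71°.
Law of cosines then gives SR ≈ 407.14.
Perimeter = 407.14 + 692.2 + 612.5 = 1711.8.

perimeter ≈ 1711.835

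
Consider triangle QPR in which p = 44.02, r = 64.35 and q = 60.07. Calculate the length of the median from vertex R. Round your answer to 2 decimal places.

m_R ≈ 41.69

Median from R: ½√(2·q² + 2·p² − r²) ≈ 41.688.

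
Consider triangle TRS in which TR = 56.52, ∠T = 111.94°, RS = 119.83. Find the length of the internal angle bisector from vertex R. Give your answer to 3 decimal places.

Law of sines: sin S = TR·sin T/RS ≈ 0.43751.
Since RS ≥ TR, only the acute value applies: ∠S ≈ 25.94°.
Then ∠R = 180° − ∠T − ∠S ≈ 42.12°.
Law of sines gives ST = RS·sin R/sin T ≈ 86.635.
The bisector from R has length 2·TR·RS·cos(∠R/2)/(TR+RS) ≈ 71.681.

t_R ≈ 71.681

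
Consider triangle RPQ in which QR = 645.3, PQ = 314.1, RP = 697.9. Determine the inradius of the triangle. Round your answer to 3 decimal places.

Semiperimeter s = (314.1 + 645.3 + 697.9)/2 = 828.65.
Heron's formula: area = √(828.65·514.55·183.35·130.75) ≈ 1.011e+05.
Inradius = area/s = 1.011e+05/828.65 ≈ 122.01.

r ≈ 122.008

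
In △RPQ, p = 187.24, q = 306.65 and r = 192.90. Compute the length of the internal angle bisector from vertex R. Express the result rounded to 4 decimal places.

By the law of cosines, cos R = (p² + q² − r²) / (2·p·q) ≈ 0.80013, so ∠R ≈ 36.86°.
The bisector from R has length 2·p·q·cos(∠R/2)/(p+q) ≈ 220.59.

220.5863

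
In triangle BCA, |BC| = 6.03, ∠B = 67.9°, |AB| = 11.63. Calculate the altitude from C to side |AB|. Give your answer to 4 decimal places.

5.5870

By the law of cosines, |CA|² = |AB|² + |BC|² − 2·|AB|·|BC|·cos B = 118.85, so |CA| ≈ 10.902.
Area = ½·|AB|·|BC|·sin B ≈ 32.488.
The altitude from C has length 2·area/|AB| ≈ 5.587.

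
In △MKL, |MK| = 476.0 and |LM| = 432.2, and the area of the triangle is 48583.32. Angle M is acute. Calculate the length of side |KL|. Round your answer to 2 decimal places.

From area = ½·|LM|·|MK|·sin M, we get sin M = 2·area/(|LM|·|MK|) ≈ 0.47231.
Taking the acute solution, ∠M ≈ 28.18°.
Law of cosines then gives |KL| ≈ 225.17.

225.17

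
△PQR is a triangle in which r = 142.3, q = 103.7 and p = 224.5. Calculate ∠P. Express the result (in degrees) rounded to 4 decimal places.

By the law of cosines, cos P = (q² + r² − p²) / (2·q·r) ≈ -0.65724, so ∠P ≈ 131.09°.

131.0901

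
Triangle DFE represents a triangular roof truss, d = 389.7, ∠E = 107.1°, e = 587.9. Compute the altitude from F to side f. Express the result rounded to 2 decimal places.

372.47

Law of sines: sin D = d·sin E/e ≈ 0.63356.
Since e ≥ d, only the acute value applies: ∠D ≈ 39.31°.
Then ∠F = 180° − ∠E − ∠D ≈ 33.59°.
Law of sines gives f = e·sin F/sin E ≈ 340.26.
Area = ½·e·d·sin F ≈ 63370.
The altitude from F has length 2·area/f ≈ 372.47.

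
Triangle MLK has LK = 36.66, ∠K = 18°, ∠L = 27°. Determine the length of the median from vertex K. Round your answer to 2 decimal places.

29.75

The third angle is ∠M = 180° − ∠L − ∠K = 135.00°.
Law of sines: KM = LK·sin L/sin M ≈ 23.537.
Law of sines: ML = LK·sin K/sin M ≈ 16.021.
Median from K: ½√(2·LK² + 2·KM² − ML²) ≈ 29.746.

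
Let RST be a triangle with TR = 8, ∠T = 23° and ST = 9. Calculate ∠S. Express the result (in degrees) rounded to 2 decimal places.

By the law of cosines, RS² = ST² + TR² − 2·ST·TR·cos T = 12.447, so RS ≈ 3.5281.
Law of cosines again: cos S = (RS² + ST² − TR²)/(2·RS·ST) ≈ 0.46370, so ∠S ≈ 62.37°.

62.37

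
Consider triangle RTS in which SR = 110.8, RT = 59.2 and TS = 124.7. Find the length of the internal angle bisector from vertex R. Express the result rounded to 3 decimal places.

55.045

By the law of cosines, cos R = (SR² + RT² − TS²) / (2·SR·RT) ≈ 0.01762, so ∠R ≈ 88.99°.
The bisector from R has length 2·SR·RT·cos(∠R/2)/(SR+RT) ≈ 55.045.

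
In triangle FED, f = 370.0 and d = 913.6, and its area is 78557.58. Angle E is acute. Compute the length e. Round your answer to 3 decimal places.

From area = ½·d·f·sin E, we get sin E = 2·area/(d·f) ≈ 0.46479.
Taking the acute solution, ∠E ≈ 27.70°.
Law of cosines then gives e ≈ 610.71.

610.709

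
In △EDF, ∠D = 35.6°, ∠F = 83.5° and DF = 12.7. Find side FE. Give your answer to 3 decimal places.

The third angle is ∠E = 180° − ∠D − ∠F = 60.90°.
Law of sines: FE = DF·sin D/sin E ≈ 8.461.

8.461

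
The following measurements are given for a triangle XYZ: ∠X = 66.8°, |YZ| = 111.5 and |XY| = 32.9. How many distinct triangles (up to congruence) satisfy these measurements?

1

|XY|·sin X = 32.9·sin(66.8°) ≈ 30.24.
Since |YZ| ≥ |XY|, exactly one triangle exists.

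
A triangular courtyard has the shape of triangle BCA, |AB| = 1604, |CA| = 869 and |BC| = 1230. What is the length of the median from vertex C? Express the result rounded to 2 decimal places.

m_C ≈ 700.59

Median from C: ½√(2·|BC|² + 2·|CA|² − |AB|²) ≈ 700.59.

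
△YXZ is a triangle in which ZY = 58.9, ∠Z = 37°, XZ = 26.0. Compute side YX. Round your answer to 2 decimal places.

41.22

By the law of cosines, YX² = XZ² + ZY² − 2·XZ·ZY·cos Z = 1699.1, so YX ≈ 41.221.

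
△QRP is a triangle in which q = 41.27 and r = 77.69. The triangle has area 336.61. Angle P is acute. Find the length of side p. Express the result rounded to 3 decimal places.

From area = ½·q·r·sin P, we get sin P = 2·area/(q·r) ≈ 0.20997.
Taking the acute solution, ∠P ≈ 12.12°.
Law of cosines then gives p ≈ 38.332.

38.332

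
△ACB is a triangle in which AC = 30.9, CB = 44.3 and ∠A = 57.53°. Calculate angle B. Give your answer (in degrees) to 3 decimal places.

∠B ≈ 36.049°

Law of sines: sin B = AC·sin A/CB ≈ 0.58848.
Since CB ≥ AC, only the acute value applies: ∠B ≈ 36.05°.
Then ∠C = 180° − ∠A − ∠B ≈ 86.42°.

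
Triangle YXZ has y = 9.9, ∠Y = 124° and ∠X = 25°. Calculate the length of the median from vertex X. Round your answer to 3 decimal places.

7.845

The third angle is ∠Z = 180° − ∠Y − ∠X = 31.00°.
Law of sines: x = y·sin X/sin Y ≈ 5.0467.
Law of sines: z = y·sin Z/sin Y ≈ 6.1504.
Median from X: ½√(2·z² + 2·y² − x²) ≈ 7.8455.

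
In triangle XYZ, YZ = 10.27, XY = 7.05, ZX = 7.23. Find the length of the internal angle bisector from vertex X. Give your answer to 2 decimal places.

t_X ≈ 4.96

By the law of cosines, cos X = (ZX² + XY² − YZ²) / (2·ZX·XY) ≈ -0.03431, so ∠X ≈ 91.97°.
The bisector from X has length 2·ZX·XY·cos(∠X/2)/(ZX+XY) ≈ 4.9606.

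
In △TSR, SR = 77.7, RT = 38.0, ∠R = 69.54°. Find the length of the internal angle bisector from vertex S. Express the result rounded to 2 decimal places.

By the law of cosines, TS² = SR² + RT² − 2·SR·RT·cos R = 5417.1, so TS ≈ 73.601.
Law of cosines again: cos S = (TS² + SR² − RT²)/(2·TS·SR) ≈ 0.87522, so ∠S ≈ 28.93°.
The bisector from S has length 2·TS·SR·cos(∠S/2)/(TS+SR) ≈ 73.199.

t_S ≈ 73.20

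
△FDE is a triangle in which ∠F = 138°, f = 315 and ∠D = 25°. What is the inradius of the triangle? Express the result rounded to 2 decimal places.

r ≈ 28.12

The third angle is ∠E = 180° − ∠F − ∠D = 17.00°.
Law of sines: d = f·sin D/sin F ≈ 198.95.
Law of sines: e = f·sin E/sin F ≈ 137.64.
Area = ½·f·d·sin E ≈ 9161.4.
Semiperimeter s = (315+198.95+137.64)/2 = 325.79.
Inradius = area/s = 9161.4/325.79 ≈ 28.12.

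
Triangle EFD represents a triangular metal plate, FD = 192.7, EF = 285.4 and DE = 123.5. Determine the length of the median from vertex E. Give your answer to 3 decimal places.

Median from E: ½√(2·DE² + 2·EF² − FD²) ≈ 197.66.

197.660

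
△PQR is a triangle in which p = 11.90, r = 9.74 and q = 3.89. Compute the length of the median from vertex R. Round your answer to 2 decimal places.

Median from R: ½√(2·p² + 2·q² − r²) ≈ 7.3928.

7.39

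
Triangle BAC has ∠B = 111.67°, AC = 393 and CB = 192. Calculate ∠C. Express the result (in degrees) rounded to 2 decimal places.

Law of sines: sin A = CB·sin B/AC ≈ 0.45402.
Since AC ≥ CB, only the acute value applies: ∠A ≈ 27.00°.
Then ∠C = 180° − ∠B − ∠A ≈ 41.33°.

41.33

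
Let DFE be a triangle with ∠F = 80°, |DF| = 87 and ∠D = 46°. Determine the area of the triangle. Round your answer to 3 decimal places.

area ≈ 3313.877

The third angle is ∠E = 180° − ∠D − ∠F = 54.00°.
Law of sines: |FE| = |DF|·sin D/sin E ≈ 77.356.
Law of sines: |ED| = |DF|·sin F/sin E ≈ 105.9.
Area = ½·|DF|·|FE|·sin F ≈ 3313.9.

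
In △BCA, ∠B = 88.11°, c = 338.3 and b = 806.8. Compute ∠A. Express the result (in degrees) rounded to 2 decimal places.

∠A ≈ 67.11°

Law of sines: sin C = c·sin B/b ≈ 0.41908.
Since b ≥ c, only the acute value applies: ∠C ≈ 24.78°.
Then ∠A = 180° − ∠B − ∠C ≈ 67.11°.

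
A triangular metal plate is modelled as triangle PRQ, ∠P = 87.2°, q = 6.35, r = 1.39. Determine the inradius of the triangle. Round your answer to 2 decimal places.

By the law of cosines, p² = r² + q² − 2·r·q·cos P = 41.392, so p ≈ 6.4337.
Area = ½·r·q·sin P ≈ 4.408.
Semiperimeter s = (6.4337+1.39+6.35)/2 = 7.0868.
Inradius = area/s = 4.408/7.0868 ≈ 0.622.

0.62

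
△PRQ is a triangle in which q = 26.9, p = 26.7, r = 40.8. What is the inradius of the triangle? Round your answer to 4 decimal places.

7.5118

Semiperimeter s = (26.7 + 40.8 + 26.9)/2 = 47.2.
Heron's formula: area = √(47.2·20.5·6.4·20.3) ≈ 354.56.
Inradius = area/s = 354.56/47.2 ≈ 7.5118.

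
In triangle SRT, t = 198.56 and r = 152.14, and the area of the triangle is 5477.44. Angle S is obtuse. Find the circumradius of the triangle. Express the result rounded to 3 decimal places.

475.388

From area = ½·r·t·sin S, we get sin S = 2·area/(r·t) ≈ 0.36264.
Taking the obtuse solution, ∠S ≈ 158.74°.
Law of cosines then gives s ≈ 344.79.
Circumradius = s/(2 sin S) ≈ 475.39.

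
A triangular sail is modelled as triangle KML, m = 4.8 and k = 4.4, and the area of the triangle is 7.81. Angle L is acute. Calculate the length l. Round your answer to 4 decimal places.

3.7376

From area = ½·k·m·sin L, we get sin L = 2·area/(k·m) ≈ 0.73958.
Taking the acute solution, ∠L ≈ 0.832 rad.
Law of cosines then gives l ≈ 3.7376.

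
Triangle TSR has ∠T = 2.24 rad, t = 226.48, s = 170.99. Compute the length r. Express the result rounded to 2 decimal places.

Law of sines: sin S = s·sin T/t ≈ 0.59215.
Since t ≥ s, only the acute value applies: ∠S ≈ 0.634 rad.
Then ∠R = π − ∠T − ∠S ≈ 0.268 rad.
Law of sines gives r = t·sin R/sin T ≈ 76.428.

76.43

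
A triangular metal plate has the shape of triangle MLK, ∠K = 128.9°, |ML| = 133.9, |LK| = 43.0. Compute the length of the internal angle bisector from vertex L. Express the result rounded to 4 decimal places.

t_L ≈ 61.7985

Law of sines: sin M = |LK|·sin K/|ML| ≈ 0.24992.
Since |ML| ≥ |LK|, only the acute value applies: ∠M ≈ 14.47°.
Then ∠L = 180° − ∠K − ∠M ≈ 36.63°.
Law of sines gives |KM| = |ML|·sin L/sin K ≈ 102.65.
The bisector from L has length 2·|ML|·|LK|·cos(∠L/2)/(|ML|+|LK|) ≈ 61.799.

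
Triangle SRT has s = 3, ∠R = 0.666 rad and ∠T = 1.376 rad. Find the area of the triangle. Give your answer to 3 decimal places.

The third angle is ∠S = π − ∠R − ∠T = 1.100 rad.
Law of sines: r = s·sin R/sin S ≈ 2.0802.
Law of sines: t = s·sin T/sin S ≈ 3.3032.
Area = ½·s·r·sin T ≈ 3.0613.

area ≈ 3.061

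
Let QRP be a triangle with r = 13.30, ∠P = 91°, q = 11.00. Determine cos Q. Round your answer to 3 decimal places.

cos Q ≈ 0.775

By the law of cosines, p² = q² + r² − 2·q·r·cos P = 303, so p ≈ 17.407.
Law of cosines again: cos Q = (r² + p² − q²)/(2·r·p) ≈ 0.77510, so ∠Q ≈ 39.19°.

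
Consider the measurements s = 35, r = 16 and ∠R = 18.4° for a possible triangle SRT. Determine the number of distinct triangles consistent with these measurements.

s·sin R = 35·sin(18.4°) ≈ 11.05.
Since s sin R < r < s (11.05 < 16 < 35), two triangles exist.

2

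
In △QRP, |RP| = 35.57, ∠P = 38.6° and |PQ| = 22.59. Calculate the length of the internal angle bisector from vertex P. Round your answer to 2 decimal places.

By the law of cosines, |QR|² = |RP|² + |PQ|² − 2·|RP|·|PQ|·cos P = 519.59, so |QR| ≈ 22.794.
The bisector from P has length 2·|RP|·|PQ|·cos(∠P/2)/(|RP|+|PQ|) ≈ 26.079.

t_P ≈ 26.08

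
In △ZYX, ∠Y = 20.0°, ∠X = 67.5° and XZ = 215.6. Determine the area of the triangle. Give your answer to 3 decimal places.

The third angle is ∠Z = 180° − ∠Y − ∠X = 92.50°.
Law of sines: YX = XZ·sin Z/sin Y ≈ 629.77.
Law of sines: ZY = XZ·sin X/sin Y ≈ 582.39.
Area = ½·XZ·YX·sin X ≈ 62722.

area ≈ 62721.672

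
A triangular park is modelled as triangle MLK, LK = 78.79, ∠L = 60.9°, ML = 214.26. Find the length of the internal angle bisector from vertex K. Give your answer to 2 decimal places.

t_K ≈ 73.15

By the law of cosines, KM² = ML² + LK² − 2·ML·LK·cos L = 35695, so KM ≈ 188.93.
Law of cosines again: cos K = (LK² + KM² − ML²)/(2·LK·KM) ≈ -0.13451, so ∠K ≈ 97.73°.
The bisector from K has length 2·LK·KM·cos(∠K/2)/(LK+KM) ≈ 73.154.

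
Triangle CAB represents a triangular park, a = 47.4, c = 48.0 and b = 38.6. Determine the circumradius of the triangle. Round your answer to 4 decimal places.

R ≈ 26.0823

By the law of cosines, cos C = (a² + b² − c²) / (2·a·b) ≈ 0.39153, so ∠C ≈ 66.95°.
Circumradius = c/(2 sin C) ≈ 26.082.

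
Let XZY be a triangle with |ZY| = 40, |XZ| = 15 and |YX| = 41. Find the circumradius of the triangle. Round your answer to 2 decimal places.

By the law of cosines, cos X = (|YX|² + |XZ|² − |ZY|²) / (2·|YX|·|XZ|) ≈ 0.24878, so ∠X ≈ 75.59°.
Circumradius = |ZY|/(2 sin X) ≈ 20.649.

20.65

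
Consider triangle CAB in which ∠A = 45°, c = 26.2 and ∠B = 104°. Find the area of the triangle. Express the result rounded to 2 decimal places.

457.22

The third angle is ∠C = 180° − ∠A − ∠B = 31.00°.
Law of sines: a = c·sin A/sin C ≈ 35.971.
Law of sines: b = c·sin B/sin C ≈ 49.359.
Area = ½·c·a·sin B ≈ 457.22.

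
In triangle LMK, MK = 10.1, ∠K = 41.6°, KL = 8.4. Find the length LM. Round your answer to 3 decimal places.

6.759

By the law of cosines, LM² = MK² + KL² − 2·MK·KL·cos K = 45.684, so LM ≈ 6.759.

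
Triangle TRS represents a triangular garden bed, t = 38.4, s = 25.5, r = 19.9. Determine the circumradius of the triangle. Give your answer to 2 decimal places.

By the law of cosines, cos T = (r² + s² − t²) / (2·r·s) ≈ -0.42201, so ∠T ≈ 114.96°.
Circumradius = t/(2 sin T) ≈ 21.178.

21.18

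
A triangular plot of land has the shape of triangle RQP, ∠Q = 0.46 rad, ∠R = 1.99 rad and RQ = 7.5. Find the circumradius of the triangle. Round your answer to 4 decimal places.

5.8799

The third angle is ∠P = π − ∠R − ∠Q = 0.692 rad.
Law of sines: QP = RQ·sin R/sin P ≈ 10.742.
Law of sines: PR = RQ·sin Q/sin P ≈ 5.2208.
Circumradius = RQ/(2 sin P) ≈ 5.8799.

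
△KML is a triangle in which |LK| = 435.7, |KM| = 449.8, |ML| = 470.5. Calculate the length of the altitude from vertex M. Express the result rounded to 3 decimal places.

404.856

Semiperimeter s = (470.5 + 435.7 + 449.8)/2 = 678.
Heron's formula: area = √(678·207.5·242.3·228.2) ≈ 88198.
The altitude from M has length 2·area/|LK| ≈ 404.86.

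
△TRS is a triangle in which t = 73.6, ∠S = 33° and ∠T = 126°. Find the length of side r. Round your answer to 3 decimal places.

32.602

The third angle is ∠R = 180° − ∠S − ∠T = 21.00°.
Law of sines: r = t·sin R/sin T ≈ 32.602.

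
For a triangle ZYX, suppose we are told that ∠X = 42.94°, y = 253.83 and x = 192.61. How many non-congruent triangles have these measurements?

2

y·sin X = 253.83·sin(42.94°) ≈ 172.9.
Since y sin X < x < y (172.9 < 192.61 < 253.83), two triangles exist.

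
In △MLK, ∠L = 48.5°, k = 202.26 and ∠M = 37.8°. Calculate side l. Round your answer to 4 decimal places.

151.8002

The third angle is ∠K = 180° − ∠M − ∠L = 93.70°.
Law of sines: l = k·sin L/sin K ≈ 151.8.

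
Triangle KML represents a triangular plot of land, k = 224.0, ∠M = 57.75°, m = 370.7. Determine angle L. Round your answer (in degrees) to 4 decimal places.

91.5168

Law of sines: sin K = k·sin M/m ≈ 0.51104.
Since m ≥ k, only the acute value applies: ∠K ≈ 30.73°.
Then ∠L = 180° − ∠M − ∠K ≈ 91.52°.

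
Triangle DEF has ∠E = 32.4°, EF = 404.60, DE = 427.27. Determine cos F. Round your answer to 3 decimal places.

By the law of cosines, FD² = DE² + EF² − 2·DE·EF·cos E = 54337, so FD ≈ 233.1.
Law of cosines again: cos F = (EF² + FD² − DE²)/(2·EF·FD) ≈ 0.18809, so ∠F ≈ 79.16°.

0.188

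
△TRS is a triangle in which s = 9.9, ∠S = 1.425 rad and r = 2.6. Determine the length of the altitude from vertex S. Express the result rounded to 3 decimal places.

2.582

Law of sines: sin R = r·sin S/s ≈ 0.25984.
Since s ≥ r, only the acute value applies: ∠R ≈ 0.263 rad.
Then ∠T = π − ∠S − ∠R ≈ 1.454 rad.
Law of sines gives t = s·sin T/sin S ≈ 9.9377.
Area = ½·s·r·sin T ≈ 12.782.
The altitude from S has length 2·area/s ≈ 2.5822.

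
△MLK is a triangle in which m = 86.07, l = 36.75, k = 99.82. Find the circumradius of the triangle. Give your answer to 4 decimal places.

By the law of cosines, cos M = (l² + k² − m²) / (2·l·k) ≈ 0.53246, so ∠M ≈ 57.83°.
Circumradius = m/(2 sin M) ≈ 50.842.

50.8415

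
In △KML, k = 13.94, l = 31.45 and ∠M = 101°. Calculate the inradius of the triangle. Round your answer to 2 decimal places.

r ≈ 5.24

By the law of cosines, m² = l² + k² − 2·l·k·cos M = 1350.7, so m ≈ 36.752.
Area = ½·l·k·sin M ≈ 215.18.
Semiperimeter s = (13.94+36.752+31.45)/2 = 41.071.
Inradius = area/s = 215.18/41.071 ≈ 5.2392.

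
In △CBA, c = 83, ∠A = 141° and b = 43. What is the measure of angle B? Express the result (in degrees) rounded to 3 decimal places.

By the law of cosines, a² = c² + b² − 2·c·b·cos A = 14285, so a ≈ 119.52.
Law of cosines again: cos B = (a² + c² − b²)/(2·a·c) ≈ 0.97403, so ∠B ≈ 13.09°.

∠B ≈ 13.086°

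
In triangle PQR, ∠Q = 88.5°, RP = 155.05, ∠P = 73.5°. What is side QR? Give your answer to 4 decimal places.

148.7160

The third angle is ∠R = 180° − ∠P − ∠Q = 18.00°.
Law of sines: QR = RP·sin P/sin Q ≈ 148.72.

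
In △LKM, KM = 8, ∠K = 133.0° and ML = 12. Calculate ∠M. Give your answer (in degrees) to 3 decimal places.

Law of sines: sin L = KM·sin K/ML ≈ 0.48757.
Since ML ≥ KM, only the acute value applies: ∠L ≈ 29.18°.
Then ∠M = 180° − ∠K − ∠L ≈ 17.82°.

∠M ≈ 17.819°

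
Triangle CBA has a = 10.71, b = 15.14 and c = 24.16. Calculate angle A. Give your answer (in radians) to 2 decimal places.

By the law of cosines, cos A = (c² + b² − a²) / (2·c·b) ≈ 0.95442, so ∠A ≈ 0.303 rad.

∠A ≈ 0.30 rad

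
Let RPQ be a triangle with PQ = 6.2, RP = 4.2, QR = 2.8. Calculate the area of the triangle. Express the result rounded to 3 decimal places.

Semiperimeter s = (6.2 + 2.8 + 4.2)/2 = 6.6.
Heron's formula: area = √(6.6·0.4·3.8·2.4) ≈ 4.9068.

area ≈ 4.907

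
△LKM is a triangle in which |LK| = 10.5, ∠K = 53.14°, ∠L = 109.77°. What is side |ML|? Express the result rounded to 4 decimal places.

The third angle is ∠M = 180° − ∠L − ∠K = 17.09°.
Law of sines: |ML| = |LK|·sin K/sin M ≈ 28.587.

28.5874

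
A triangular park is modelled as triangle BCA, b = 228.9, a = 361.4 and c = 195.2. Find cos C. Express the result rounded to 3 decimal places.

By the law of cosines, cos C = (a² + b² − c²) / (2·a·b) ≈ 0.87581, so ∠C ≈ 28.86°.

0.876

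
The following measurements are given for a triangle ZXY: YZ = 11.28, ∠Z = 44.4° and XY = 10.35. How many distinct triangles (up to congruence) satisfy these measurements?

2

YZ·sin Z = 11.28·sin(44.4°) ≈ 7.892.
Since YZ sin Z < XY < YZ (7.892 < 10.35 < 11.28), two triangles exist.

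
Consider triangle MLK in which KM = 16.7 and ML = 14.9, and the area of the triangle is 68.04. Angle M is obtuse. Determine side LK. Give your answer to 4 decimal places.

30.2910

From area = ½·KM·ML·sin M, we get sin M = 2·area/(KM·ML) ≈ 0.54688.
Taking the obtuse solution, ∠M ≈ 146.85°.
Law of cosines then gives LK ≈ 30.291.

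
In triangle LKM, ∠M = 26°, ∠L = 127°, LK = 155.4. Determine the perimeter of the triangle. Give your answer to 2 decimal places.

599.45

The third angle is ∠K = 180° − ∠M − ∠L = 27.00°.
Law of sines: KM = LK·sin L/sin M ≈ 283.11.
Law of sines: ML = LK·sin K/sin M ≈ 160.94.
Semiperimeter s = (283.11+160.94+155.4)/2 = 299.72.
Perimeter = 283.11 + 160.94 + 155.4 = 599.45.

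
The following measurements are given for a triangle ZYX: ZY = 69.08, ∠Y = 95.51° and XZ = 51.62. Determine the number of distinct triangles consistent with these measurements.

0

ZY·sin Y = 69.08·sin(95.51°) ≈ 68.76.
Since ∠Y is not acute, a triangle exists only if XZ > ZY; here XZ ≤ ZY, so there is no triangle.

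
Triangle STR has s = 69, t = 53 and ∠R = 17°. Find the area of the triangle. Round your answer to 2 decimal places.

Area = ½·s·t·sin R ≈ 534.6.

534.60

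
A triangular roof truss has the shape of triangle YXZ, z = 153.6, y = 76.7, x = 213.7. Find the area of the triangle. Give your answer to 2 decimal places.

Semiperimeter s = (76.7 + 213.7 + 153.6)/2 = 222.
Heron's formula: area = √(222·145.3·8.3·68.4) ≈ 4279.3.

area ≈ 4279.34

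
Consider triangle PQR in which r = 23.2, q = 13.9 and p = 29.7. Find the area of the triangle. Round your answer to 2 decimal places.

156.78

Semiperimeter s = (29.7 + 13.9 + 23.2)/2 = 33.4.
Heron's formula: area = √(33.4·3.7·19.5·10.2) ≈ 156.78.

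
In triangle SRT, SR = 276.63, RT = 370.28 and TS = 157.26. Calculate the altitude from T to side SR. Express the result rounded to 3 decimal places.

h_T ≈ 143.288

Semiperimeter s = (370.28 + 157.26 + 276.63)/2 = 402.08.
Heron's formula: area = √(402.08·31.805·244.82·125.45) ≈ 19819.
The altitude from T has length 2·area/SR ≈ 143.29.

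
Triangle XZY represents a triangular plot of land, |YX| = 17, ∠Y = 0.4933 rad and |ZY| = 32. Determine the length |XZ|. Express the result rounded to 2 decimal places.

By the law of cosines, |XZ|² = |ZY|² + |YX|² − 2·|ZY|·|YX|·cos Y = 354.72, so |XZ| ≈ 18.834.

18.83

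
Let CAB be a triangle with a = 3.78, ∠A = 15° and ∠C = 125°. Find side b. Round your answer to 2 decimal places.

9.39

The third angle is ∠B = 180° − ∠C − ∠A = 40.00°.
Law of sines: b = a·sin B/sin A ≈ 9.3878.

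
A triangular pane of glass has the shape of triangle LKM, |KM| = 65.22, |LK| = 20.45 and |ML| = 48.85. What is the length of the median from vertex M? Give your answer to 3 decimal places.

Median from M: ½√(2·|KM|² + 2·|ML|² − |LK|²) ≈ 56.705.

56.705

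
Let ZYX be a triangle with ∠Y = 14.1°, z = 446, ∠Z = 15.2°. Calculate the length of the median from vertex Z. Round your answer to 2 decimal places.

The third angle is ∠X = 180° − ∠Z − ∠Y = 150.70°.
Law of sines: y = z·sin Y/sin Z ≈ 414.4.
Law of sines: x = z·sin X/sin Z ≈ 832.47.
Median from Z: ½√(2·y² + 2·x² − z²) ≈ 618.58.

m_Z ≈ 618.58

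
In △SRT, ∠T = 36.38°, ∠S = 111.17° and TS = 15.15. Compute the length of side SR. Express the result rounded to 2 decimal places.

16.75

The third angle is ∠R = 180° − ∠T − ∠S = 32.45°.
Law of sines: SR = TS·sin T/sin R ≈ 16.747.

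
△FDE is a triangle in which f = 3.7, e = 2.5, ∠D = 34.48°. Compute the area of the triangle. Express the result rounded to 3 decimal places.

Area = ½·e·f·sin D ≈ 2.6183.

area ≈ 2.618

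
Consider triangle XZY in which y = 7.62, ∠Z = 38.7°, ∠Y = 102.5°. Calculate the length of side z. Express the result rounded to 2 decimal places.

4.88

The third angle is ∠X = 180° − ∠Z − ∠Y = 38.80°.
Law of sines: z = y·sin Z/sin Y ≈ 4.88.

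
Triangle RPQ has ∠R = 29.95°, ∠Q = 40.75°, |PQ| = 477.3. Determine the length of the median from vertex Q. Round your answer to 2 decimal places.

The third angle is ∠P = 180° − ∠Q − ∠R = 109.30°.
Law of sines: |QR| = |PQ|·sin P/sin R ≈ 902.32.
Law of sines: |RP| = |PQ|·sin Q/sin R ≈ 624.07.
Median from Q: ½√(2·|PQ|² + 2·|QR|² − |RP|²) ≈ 650.87.

m_Q ≈ 650.87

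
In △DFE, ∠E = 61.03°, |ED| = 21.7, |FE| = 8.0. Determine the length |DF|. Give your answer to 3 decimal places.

19.150

By the law of cosines, |DF|² = |FE|² + |ED|² − 2·|FE|·|ED|·cos E = 366.72, so |DF| ≈ 19.15.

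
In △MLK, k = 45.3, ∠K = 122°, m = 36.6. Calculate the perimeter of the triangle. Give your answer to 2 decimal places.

Law of sines: sin M = m·sin K/k ≈ 0.68518.
Since k ≥ m, only the acute value applies: ∠M ≈ 43.25°.
Then ∠L = 180° − ∠K − ∠M ≈ 14.75°.
Law of sines gives l = k·sin L/sin K ≈ 13.6.
Semiperimeter s = (36.6+13.6+45.3)/2 = 47.75.
Perimeter = 36.6 + 13.6 + 45.3 = 95.5.

95.50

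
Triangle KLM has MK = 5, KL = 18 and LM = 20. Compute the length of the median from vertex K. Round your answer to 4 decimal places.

Median from K: ½√(2·MK² + 2·KL² − LM²) ≈ 8.6313.

m_K ≈ 8.6313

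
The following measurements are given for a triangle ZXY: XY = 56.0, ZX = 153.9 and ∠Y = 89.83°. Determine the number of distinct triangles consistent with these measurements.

1

XY·sin Y = 56.0·sin(89.83°) ≈ 56.
Since ZX ≥ XY, exactly one triangle exists.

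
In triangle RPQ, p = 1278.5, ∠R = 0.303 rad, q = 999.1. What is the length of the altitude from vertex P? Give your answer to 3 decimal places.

298.116

By the law of cosines, r² = p² + q² − 2·p·q·cos R = 1.9444e+05, so r ≈ 440.96.
Area = ½·p·q·sin R ≈ 1.9057e+05.
The altitude from P has length 2·area/p ≈ 298.12.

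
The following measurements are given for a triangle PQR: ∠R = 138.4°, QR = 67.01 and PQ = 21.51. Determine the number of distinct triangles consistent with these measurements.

QR·sin R = 67.01·sin(138.4°) ≈ 44.49.
Since ∠R is not acute, a triangle exists only if PQ > QR; here PQ ≤ QR, so there is no triangle.

0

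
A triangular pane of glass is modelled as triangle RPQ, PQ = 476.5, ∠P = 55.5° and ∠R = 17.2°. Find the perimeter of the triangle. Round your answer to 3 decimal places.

The third angle is ∠Q = 180° − ∠R − ∠P = 107.30°.
Law of sines: QR = PQ·sin P/sin R ≈ 1328.
Law of sines: RP = PQ·sin Q/sin R ≈ 1538.5.
Semiperimeter s = (476.5+1328+1538.5)/2 = 1671.5.
Perimeter = 476.5 + 1328 + 1538.5 = 3343.

perimeter ≈ 3342.975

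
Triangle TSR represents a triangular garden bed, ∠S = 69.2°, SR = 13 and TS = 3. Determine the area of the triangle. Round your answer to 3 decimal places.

area ≈ 18.229

Area = ½·TS·SR·sin S ≈ 18.229.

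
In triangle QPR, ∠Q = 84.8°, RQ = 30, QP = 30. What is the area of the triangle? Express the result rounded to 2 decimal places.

448.15

Area = ½·RQ·QP·sin Q ≈ 448.15.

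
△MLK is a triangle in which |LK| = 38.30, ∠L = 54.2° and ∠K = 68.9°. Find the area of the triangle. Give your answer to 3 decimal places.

The third angle is ∠M = 180° − ∠L − ∠K = 56.90°.
Law of sines: |KM| = |LK|·sin L/sin M ≈ 37.081.
Law of sines: |ML| = |LK|·sin K/sin M ≈ 42.654.
Area = ½·|LK|·|KM|·sin K ≈ 662.5.

area ≈ 662.498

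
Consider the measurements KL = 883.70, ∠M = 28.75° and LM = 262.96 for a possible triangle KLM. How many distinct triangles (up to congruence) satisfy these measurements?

LM·sin M = 262.96·sin(28.75°) ≈ 126.5.
Since KL ≥ LM, exactly one triangle exists.

1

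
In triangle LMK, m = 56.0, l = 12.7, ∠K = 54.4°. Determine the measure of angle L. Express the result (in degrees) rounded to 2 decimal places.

By the law of cosines, k² = l² + m² − 2·l·m·cos K = 2469.3, so k ≈ 49.692.
Law of cosines again: cos L = (m² + k² − l²)/(2·m·k) ≈ 0.97817, so ∠L ≈ 11.99°.

∠L ≈ 11.99°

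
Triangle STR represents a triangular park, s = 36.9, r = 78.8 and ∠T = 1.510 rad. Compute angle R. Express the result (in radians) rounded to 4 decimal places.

1.1832

By the law of cosines, t² = r² + s² − 2·r·s·cos T = 7217.7, so t ≈ 84.957.
Law of cosines again: cos R = (s² + t² − r²)/(2·s·t) ≈ 0.37798, so ∠R ≈ 1.183 rad.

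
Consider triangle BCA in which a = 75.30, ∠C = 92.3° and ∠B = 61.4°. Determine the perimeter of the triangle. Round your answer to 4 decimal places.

394.3265

The third angle is ∠A = 180° − ∠B − ∠C = 26.30°.
Law of sines: b = a·sin B/sin A ≈ 149.21.
Law of sines: c = a·sin C/sin A ≈ 169.81.
Semiperimeter s = (149.21+169.81+75.3)/2 = 197.16.
Perimeter = 149.21 + 169.81 + 75.3 = 394.33.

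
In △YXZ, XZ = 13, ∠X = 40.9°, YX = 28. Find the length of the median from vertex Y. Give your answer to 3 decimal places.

m_Y ≈ 23.476

By the law of cosines, ZY² = YX² + XZ² − 2·YX·XZ·cos X = 402.74, so ZY ≈ 20.068.
Median from Y: ½√(2·ZY² + 2·YX² − XZ²) ≈ 23.476.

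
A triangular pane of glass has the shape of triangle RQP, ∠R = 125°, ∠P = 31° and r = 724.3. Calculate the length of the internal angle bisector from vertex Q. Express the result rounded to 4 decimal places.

The third angle is ∠Q = 180° − ∠P − ∠R = 24.00°.
Law of sines: q = r·sin Q/sin R ≈ 359.64.
Law of sines: p = r·sin P/sin R ≈ 455.4.
The bisector from Q has length 2·p·r·cos(∠Q/2)/(p+r) ≈ 546.98.

t_Q ≈ 546.9838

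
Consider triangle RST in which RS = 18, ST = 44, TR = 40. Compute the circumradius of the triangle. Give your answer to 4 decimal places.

22.0008

By the law of cosines, cos R = (TR² + RS² − ST²) / (2·TR·RS) ≈ -0.00833, so ∠R ≈ 1.579 rad.
Circumradius = ST/(2 sin R) ≈ 22.001.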